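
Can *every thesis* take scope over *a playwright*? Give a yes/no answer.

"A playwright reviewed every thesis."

Yes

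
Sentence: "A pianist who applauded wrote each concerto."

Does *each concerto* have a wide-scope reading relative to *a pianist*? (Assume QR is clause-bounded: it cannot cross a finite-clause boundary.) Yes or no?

Yes

*each concerto* sits in the matrix clause, not in the relative clause on *a pianist*.
Clause-internal QR can adjoin the lower DP above the subject, yielding the inverse reading.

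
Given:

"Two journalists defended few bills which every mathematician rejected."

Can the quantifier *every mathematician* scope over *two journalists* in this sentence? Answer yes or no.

No

*every mathematician* occurs within the relative clause *which every mathematician rejected* modifying *few bills*.
Quantifiers inside a relative clause are trapped there; the RC boundary blocks QR.
So *every mathematician* cannot raise to a position above *two journalists*.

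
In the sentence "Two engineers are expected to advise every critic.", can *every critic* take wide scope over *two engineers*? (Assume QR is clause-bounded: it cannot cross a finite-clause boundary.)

Yes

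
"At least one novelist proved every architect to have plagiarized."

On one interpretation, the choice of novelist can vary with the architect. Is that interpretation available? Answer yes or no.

Yes

The described interpretation is the *every architect* > *at least one novelist* scoping.
The ECM infinitive is scope-transparent — *every architect* is free to raise above *at least one novelist*.
Ordinary QR to a clause-peripheral position gives the wide-scope LF for the lower DP.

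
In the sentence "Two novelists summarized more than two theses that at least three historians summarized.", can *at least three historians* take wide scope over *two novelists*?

No

The DP *at least three historians* is contained in the relative clause *that at least three historians summarized* modifying *more than two theses*.
Quantifiers inside a relative clause are trapped there; the RC boundary blocks QR.
So *at least three historians* cannot raise high enough to outscope *two novelists*; only the surface ordering *two novelists* > *at least three historians* is available.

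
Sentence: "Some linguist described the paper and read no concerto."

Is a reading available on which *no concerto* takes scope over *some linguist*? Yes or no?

No

The target quantifier *no concerto* is part of one conjunct of the coordinate structure (*read no concerto*).
A quantifier cannot raise out of one conjunct of a coordination across the whole coordinate structure — the CSC applies to QR.
*no concerto* is confined to the island and cannot take scope over *some linguist*.
(Only the surface reading survives: one fixed linguist with respect to all the relevant concertos.)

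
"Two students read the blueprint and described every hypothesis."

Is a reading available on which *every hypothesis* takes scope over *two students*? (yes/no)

No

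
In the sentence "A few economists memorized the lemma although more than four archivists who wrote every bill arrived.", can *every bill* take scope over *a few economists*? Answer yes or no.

The DP *every bill* is contained in the relative clause *who wrote every bill*, which is itself inside the adjunct *although more than four archivists who wrote every bill arrived*.
The quantifier would have to escape first the RC and then the adjunct — two independent island violations.
*every bill* > *a few economists* would require crossing that boundary, which is illicit.

No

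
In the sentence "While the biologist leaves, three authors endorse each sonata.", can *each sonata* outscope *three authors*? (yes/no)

Yes

*each sonata* is a matrix argument; the adjunct is an island but the target quantifier is outside it.
Clause-internal QR can adjoin the lower DP above the subject, yielding the inverse reading.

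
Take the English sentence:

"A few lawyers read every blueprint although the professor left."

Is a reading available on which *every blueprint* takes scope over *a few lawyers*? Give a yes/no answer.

Neither queried DP is inside the adjunct, so the adjunct-island constraint does not apply.
Clause-internal QR can adjoin the lower DP above the subject, yielding the inverse reading.
The sentence is scopally ambiguous between *a few lawyers* > *every blueprint* and *every blueprint* > *a few lawyers*.

Yes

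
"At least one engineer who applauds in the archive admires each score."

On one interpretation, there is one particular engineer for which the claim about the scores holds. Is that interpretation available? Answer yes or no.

Yes

The paraphrase describes the scope ordering *at least one engineer* > *each score*.
Nothing needs to raise for *at least one engineer* > *each score*, so no island constraint is at stake.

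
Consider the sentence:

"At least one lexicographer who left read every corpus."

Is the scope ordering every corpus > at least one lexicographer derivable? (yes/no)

Yes

Although the sentence contains a relative clause (*who left*), *every corpus* is outside it, in the matrix VP.
Nothing blocks QR of the lower DP to a position above the higher one, so inverse scope is available.
So *every corpus* > *at least one lexicographer* is among the available readings.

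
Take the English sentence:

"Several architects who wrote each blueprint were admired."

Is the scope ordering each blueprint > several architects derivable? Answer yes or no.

*each blueprint* occurs within the relative clause *who wrote each blueprint*.
Relative clauses are scope islands: a quantifier cannot QR out of a relative clause to take scope in the matrix clause.
Hence only narrow scope for *each blueprint* (under *several architects*) survives.

No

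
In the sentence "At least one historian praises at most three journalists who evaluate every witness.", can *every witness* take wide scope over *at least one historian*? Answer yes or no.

No

Structurally, *every witness* is inside the relative clause *who evaluate every witness* modifying *at most three journalists*.
Relative clauses are scope islands: a quantifier cannot QR out of a relative clause to take scope in the matrix clause.
So the wide-scope reading for *every witness* is blocked.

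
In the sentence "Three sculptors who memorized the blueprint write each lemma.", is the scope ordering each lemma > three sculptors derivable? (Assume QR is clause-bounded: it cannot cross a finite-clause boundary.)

Yes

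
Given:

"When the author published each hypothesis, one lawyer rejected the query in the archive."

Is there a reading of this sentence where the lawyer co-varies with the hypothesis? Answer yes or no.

The paraphrase describes the scope ordering *each hypothesis* > *one lawyer*.
*each hypothesis* occurs within the adjunct clause *when the author published each hypothesis*.
The adjunct-island constraint bars QR out of an adverbial clause.
The ordering *each hypothesis* > *one lawyer* is therefore underivable.

No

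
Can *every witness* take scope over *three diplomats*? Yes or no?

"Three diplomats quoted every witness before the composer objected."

Yes

The adjunct clause does not contain *every witness*, which is the matrix object.
Ordinary QR to a clause-peripheral position gives the wide-scope LF for the lower DP.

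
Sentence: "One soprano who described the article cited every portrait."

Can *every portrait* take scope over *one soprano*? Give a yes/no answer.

Yes

*every portrait* is a matrix argument; only *one soprano* is modified by the relative clause *who described the article*, so the RC island is irrelevant to the target quantifier.
With no island boundary between them, the object can take inverse scope over the subject via ordinary QR within the clause.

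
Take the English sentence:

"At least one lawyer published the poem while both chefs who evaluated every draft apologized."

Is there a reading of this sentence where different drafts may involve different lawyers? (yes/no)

The paraphrase describes the scope ordering *every draft* > *at least one lawyer*.
Structurally, *every draft* is inside the relative clause *who evaluated every draft*, which is itself inside the adjunct *while both chefs who evaluated every draft apologized*.
Both the relative clause and the enclosing adjunct are scope islands; QR cannot cross either.
So *every draft* cannot raise to a position above *at least one lawyer*.
(Only the surface reading survives: one fixed lawyer with respect to all the relevant drafts.)

No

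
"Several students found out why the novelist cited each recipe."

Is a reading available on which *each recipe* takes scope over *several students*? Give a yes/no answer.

The DP *each recipe* is contained in the embedded question *why the novelist cited each recipe*.
The wh-island constraint blocks QR out of an embedded interrogative.
There is no licit LF on which *each recipe* c-commands *several students*.

No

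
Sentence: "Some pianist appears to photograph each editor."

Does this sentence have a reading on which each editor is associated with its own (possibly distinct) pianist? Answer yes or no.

The described interpretation is the *each editor* > *some pianist* scoping.
*each editor* is the object of the infinitival complement of a raising predicate; raising infinitives are transparent for QR, so the two DPs are in effect clausemates.
QR within a single clause is free, so the lower quantifier may take scope over the higher one.

Yes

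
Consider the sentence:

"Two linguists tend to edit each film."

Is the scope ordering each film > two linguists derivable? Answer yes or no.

Yes

*each film* is the object of the infinitival complement of a raising predicate; raising infinitives are transparent for QR, so the two DPs are in effect clausemates.
Since no island is crossed, the inverse ordering is licensed alongside surface scope.
The sentence is scopally ambiguous between *two linguists* > *each film* and *each film* > *two linguists*.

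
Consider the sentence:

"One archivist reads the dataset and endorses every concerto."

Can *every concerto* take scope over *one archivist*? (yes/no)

No

*every concerto* occurs within one conjunct of the coordinate structure (*endorses every concerto*).
Asymmetric QR out of one conjunct violates the Coordinate Structure Constraint.
So the wide-scope reading for *every concerto* is blocked.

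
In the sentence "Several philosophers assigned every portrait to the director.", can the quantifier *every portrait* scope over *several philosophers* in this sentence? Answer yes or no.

Both DPs are arguments of the same predicate; there is no clause or island boundary between them.
Clause-internal QR can adjoin the lower DP above the subject, yielding the inverse reading.
Both orderings are possible: *several philosophers* > *every portrait* and *every portrait* > *several philosophers*.

Yes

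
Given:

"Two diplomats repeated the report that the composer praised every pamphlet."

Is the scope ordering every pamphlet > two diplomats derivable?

*every pamphlet* is embedded in the complex NP *the report that the composer praised every pamphlet*.
A that-clause complement to a noun is an island; QR cannot cross the NP boundary.
So *every pamphlet* cannot raise to a position above *two diplomats*.

No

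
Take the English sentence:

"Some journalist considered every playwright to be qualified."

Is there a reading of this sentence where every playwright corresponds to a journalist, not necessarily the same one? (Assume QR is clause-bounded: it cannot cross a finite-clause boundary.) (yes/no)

Yes

The described interpretation is the *every playwright* > *some journalist* scoping.
ECM infinitives lack a CP barrier, so *every playwright* can QR over the matrix subject *some journalist*.
Since no island is crossed, the inverse ordering is licensed alongside surface scope.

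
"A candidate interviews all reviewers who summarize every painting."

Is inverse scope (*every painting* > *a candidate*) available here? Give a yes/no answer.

The target quantifier *every painting* is part of the relative clause *who summarize every painting* modifying *all reviewers*.
QR out of a relative clause is ruled out by the relative-clause island constraint.
*every painting* is confined to the island and cannot take scope over *a candidate*.

No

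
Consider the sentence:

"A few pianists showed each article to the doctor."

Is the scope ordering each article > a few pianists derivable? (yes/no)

Yes

*each article* and *a few pianists* are in the same minimal clause.
Ordinary QR to a clause-peripheral position gives the wide-scope LF for the lower DP.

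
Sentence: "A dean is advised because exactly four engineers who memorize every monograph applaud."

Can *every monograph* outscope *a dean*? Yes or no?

The DP *every monograph* is contained in the relative clause *who memorize every monograph*, which is itself inside the adjunct *because exactly four engineers who memorize every monograph applaud*.
The quantifier would have to escape first the RC and then the adjunct — two independent island violations.
The inverse ordering *every monograph* > *a dean* is therefore underivable.
(Only the surface reading survives: one fixed dean with respect to all the relevant monographs.)

No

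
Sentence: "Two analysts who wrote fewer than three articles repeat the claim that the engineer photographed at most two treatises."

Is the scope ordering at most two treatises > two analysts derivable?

Structurally, *at most two treatises* is inside the complex NP *the claim that the engineer photographed at most two treatises*.
The complex NP is opaque for QR — the quantifier is frozen inside the noun's complement.
*at most two treatises* > *two analysts* would require crossing that boundary, which is illicit.

No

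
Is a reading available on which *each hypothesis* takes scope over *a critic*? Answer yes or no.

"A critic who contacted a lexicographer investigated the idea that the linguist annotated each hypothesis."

*each hypothesis* occurs within the complex NP *the idea that the linguist annotated each hypothesis*.
Noun-complement clauses are scope islands (the Complex NP Constraint): a quantifier inside one cannot scope into the matrix.
There is no licit LF on which *each hypothesis* c-commands *a critic*.

No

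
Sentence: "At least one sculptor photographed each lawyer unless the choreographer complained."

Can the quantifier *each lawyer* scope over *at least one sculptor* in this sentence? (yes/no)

Yes

*each lawyer* is a matrix argument; the adjunct is an island but the target quantifier is outside it.
Clause-internal QR can adjoin the lower DP above the subject, yielding the inverse reading.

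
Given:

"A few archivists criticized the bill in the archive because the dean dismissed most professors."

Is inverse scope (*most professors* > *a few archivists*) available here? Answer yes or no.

Structurally, *most professors* is inside the adjunct clause *because the dean dismissed most professors*.
Scope out of an adjunct clause is unavailable: QR respects the adjunct-island constraint.
*most professors* > *a few archivists* would require crossing that boundary, which is illicit.

No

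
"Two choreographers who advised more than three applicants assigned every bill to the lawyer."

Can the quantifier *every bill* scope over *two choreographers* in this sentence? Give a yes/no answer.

Yes

The RC *who advised more than three applicants* is an island, but *every bill* is not inside it — it is the matrix object, a clausemate of *two choreographers*.
Clause-internal QR can adjoin the lower DP above the subject, yielding the inverse reading.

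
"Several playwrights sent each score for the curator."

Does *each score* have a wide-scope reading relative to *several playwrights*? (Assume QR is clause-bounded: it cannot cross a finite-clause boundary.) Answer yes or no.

*several playwrights* and *each score* are co-arguments of the matrix verb, with nothing but a clause-internal boundary between them.
Nothing blocks QR of the lower DP to a position above the higher one, so inverse scope is available.

Yes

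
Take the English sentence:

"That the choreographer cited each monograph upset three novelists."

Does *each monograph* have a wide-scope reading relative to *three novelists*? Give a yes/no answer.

The target quantifier *each monograph* is part of the sentential subject *that the choreographer cited each monograph*.
The Sentential Subject Constraint rules out raising the quantifier out of the that-clause subject.
There is no licit LF on which *each monograph* c-commands *three novelists*.

No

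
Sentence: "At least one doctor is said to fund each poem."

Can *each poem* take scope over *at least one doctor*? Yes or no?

Yes

The matrix predicate is a raising verb, whose infinitival complement is not a scope island — *each poem* can QR into the matrix clause.
With no island boundary between them, the object can take inverse scope over the subject via ordinary QR within the clause.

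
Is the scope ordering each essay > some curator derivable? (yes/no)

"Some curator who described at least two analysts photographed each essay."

*each essay* sits in the matrix clause, not in the relative clause on *some curator*.
No island intervenes, so both surface and inverse scope are derivable.
The sentence is scopally ambiguous between *some curator* > *each essay* and *each essay* > *some curator*.

Yes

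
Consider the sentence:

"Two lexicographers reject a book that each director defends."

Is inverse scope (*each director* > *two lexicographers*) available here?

No

The DP *each director* is contained in the relative clause *that each director defends* modifying *a book*.
Relative clauses block scope extraction: QR cannot target a position outside the modified NP.
So *each director* cannot raise high enough to outscope *two lexicographers*; only the surface ordering *two lexicographers* > *each director* is available.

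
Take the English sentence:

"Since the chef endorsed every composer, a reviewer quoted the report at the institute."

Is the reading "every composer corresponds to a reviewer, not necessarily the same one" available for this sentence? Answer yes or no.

No

This is the *every composer* > *a reviewer* reading.
The target quantifier *every composer* is part of the adjunct clause *since the chef endorsed every composer*.
Adjunct clauses are scope islands: a quantifier inside an adjunct cannot raise into the matrix clause.
There is no licit LF on which *every composer* c-commands *a reviewer*.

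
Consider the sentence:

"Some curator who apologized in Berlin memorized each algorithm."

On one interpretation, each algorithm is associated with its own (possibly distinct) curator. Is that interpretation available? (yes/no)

Yes

That reading corresponds to *each algorithm* > *some curator*.
The RC *who apologized in Berlin* is an island, but *each algorithm* is not inside it — it is the matrix object, a clausemate of *some curator*.
Since no island is crossed, the inverse ordering is licensed alongside surface scope.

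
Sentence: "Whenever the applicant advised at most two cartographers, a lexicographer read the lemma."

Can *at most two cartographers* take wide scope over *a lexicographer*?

No

*at most two cartographers* sits inside the adjunct clause *whenever the applicant advised at most two cartographers*.
Since the clause is an adjunct (not a complement), the Adjunct Condition blocks QR across its edge.
*at most two cartographers* > *a lexicographer* would require crossing that boundary, which is illicit.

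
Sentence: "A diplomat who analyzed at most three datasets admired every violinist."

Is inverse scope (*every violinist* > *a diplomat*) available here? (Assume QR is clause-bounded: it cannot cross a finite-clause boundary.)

Yes

The RC *who analyzed at most three datasets* is an island, but *every violinist* is not inside it — it is the matrix object, a clausemate of *a diplomat*.
QR within a single clause is free, so the lower quantifier may take scope over the higher one.
So *every violinist* > *a diplomat* is among the available readings.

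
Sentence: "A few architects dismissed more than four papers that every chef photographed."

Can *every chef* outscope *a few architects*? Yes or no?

*every chef* occurs within the relative clause *that every chef photographed* modifying *more than four papers*.
The relative clause forms an island for QR, so the quantifier is confined to the head noun's restrictor.
So *every chef* cannot raise high enough to outscope *a few architects*; only the surface ordering *a few architects* > *every chef* is available.

No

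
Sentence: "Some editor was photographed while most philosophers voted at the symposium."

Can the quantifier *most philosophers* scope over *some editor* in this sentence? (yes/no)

No

*most philosophers* sits inside the adjunct clause *while most philosophers voted at the symposium*.
Since the clause is an adjunct (not a complement), the Adjunct Condition blocks QR across its edge.
So *most philosophers* cannot raise to a position above *some editor*.
(Only the surface reading survives: one fixed editor with respect to all the relevant philosophers.)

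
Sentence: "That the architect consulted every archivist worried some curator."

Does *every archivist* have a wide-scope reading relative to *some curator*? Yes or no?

The DP *every archivist* is contained in the sentential subject *that the architect consulted every archivist*.
Subjects — clausal subjects included — are islands for extraction, and QR is no exception.
There is no licit LF on which *every archivist* c-commands *some curator*.

No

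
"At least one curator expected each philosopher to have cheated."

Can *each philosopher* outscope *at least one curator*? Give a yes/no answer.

ECM infinitives lack a CP barrier, so *each philosopher* can QR over the matrix subject *at least one curator*.
Nothing blocks QR of the lower DP to a position above the higher one, so inverse scope is available.
The sentence is scopally ambiguous between *at least one curator* > *each philosopher* and *each philosopher* > *at least one curator*.

Yes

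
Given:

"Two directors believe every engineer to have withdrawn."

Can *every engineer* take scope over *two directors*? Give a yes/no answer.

Yes

ECM infinitives lack a CP barrier, so *every engineer* can QR over the matrix subject *two directors*.
With no island boundary between them, the object can take inverse scope over the subject via ordinary QR within the clause.
So *every engineer* > *two directors* is among the available readings.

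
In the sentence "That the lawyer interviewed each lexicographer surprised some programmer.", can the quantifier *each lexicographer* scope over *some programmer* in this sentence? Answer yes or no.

No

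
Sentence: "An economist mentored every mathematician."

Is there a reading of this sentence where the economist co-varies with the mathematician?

Yes

The described interpretation is the *every mathematician* > *an economist* scoping.
*every mathematician* and *an economist* are in the same minimal clause.
No island intervenes, so both surface and inverse scope are derivable.
So *every mathematician* > *an economist* is among the available readings.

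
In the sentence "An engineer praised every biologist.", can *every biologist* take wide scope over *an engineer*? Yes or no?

*every biologist* is the matrix object and *an engineer* the matrix subject; the two are clausemates.
Ordinary QR to a clause-peripheral position gives the wide-scope LF for the lower DP.

Yes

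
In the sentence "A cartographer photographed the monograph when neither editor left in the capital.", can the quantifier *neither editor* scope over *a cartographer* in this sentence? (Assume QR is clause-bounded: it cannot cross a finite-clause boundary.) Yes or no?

No

*neither editor* sits inside the adjunct clause *when neither editor left in the capital*.
The adjunct-island constraint bars QR out of an adverbial clause.
*neither editor* is confined to the island and cannot take scope over *a cartographer*.
(Only the surface reading survives: one fixed cartographer with respect to all the relevant editors.)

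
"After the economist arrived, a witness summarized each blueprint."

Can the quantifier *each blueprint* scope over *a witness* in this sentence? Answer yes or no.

Yes

Neither queried DP is inside the adjunct, so the adjunct-island constraint does not apply.
Since no island is crossed, the inverse ordering is licensed alongside surface scope.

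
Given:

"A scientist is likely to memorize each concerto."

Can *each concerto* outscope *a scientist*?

Yes

*each concerto* is the object of the infinitival complement of a raising predicate; raising infinitives are transparent for QR, so the two DPs are in effect clausemates.
Nothing blocks QR of the lower DP to a position above the higher one, so inverse scope is available.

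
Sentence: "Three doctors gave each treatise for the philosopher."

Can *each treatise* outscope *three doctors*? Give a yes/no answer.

*each treatise* is the matrix object and *three doctors* the matrix subject; the two are clausemates.
Clause-internal QR can adjoin the lower DP above the subject, yielding the inverse reading.

Yes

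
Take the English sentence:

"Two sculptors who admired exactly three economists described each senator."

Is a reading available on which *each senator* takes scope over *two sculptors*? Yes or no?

The relative clause *who admired exactly three economists* modifies *two sculptors*, but *each senator* is not inside that relative clause — it is an argument of the matrix verb.
Clause-internal QR can adjoin the lower DP above the subject, yielding the inverse reading.

Yes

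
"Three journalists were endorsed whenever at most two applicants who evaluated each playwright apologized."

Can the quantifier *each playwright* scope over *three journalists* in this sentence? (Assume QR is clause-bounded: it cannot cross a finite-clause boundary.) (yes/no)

Structurally, *each playwright* is inside the relative clause *who evaluated each playwright*, which is itself inside the adjunct *whenever at most two applicants who evaluated each playwright apologized*.
Nested islands: the RC island is itself inside an adjunct island, so wide scope is doubly excluded.
So *each playwright* cannot raise high enough to outscope *three journalists*; only the surface ordering *three journalists* > *each playwright* is available.

No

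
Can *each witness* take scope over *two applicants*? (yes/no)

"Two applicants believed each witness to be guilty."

Yes

This is an ECM construction: *each witness* is the infinitival subject, Case-marked by the matrix verb, and the infinitive is transparent for QR.
Ordinary QR to a clause-peripheral position gives the wide-scope LF for the lower DP.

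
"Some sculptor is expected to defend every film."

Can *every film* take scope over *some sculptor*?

Yes

Raising constructions are monoclausal for scope purposes; *every film* is not separated from *some sculptor* by any island.
Clause-internal QR can adjoin the lower DP above the subject, yielding the inverse reading.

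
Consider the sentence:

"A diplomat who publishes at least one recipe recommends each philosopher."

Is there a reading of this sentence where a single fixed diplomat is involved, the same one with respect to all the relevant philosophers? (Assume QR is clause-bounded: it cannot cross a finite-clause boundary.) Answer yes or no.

Yes

The described interpretation is the *a diplomat* > *each philosopher* scoping.
That is the surface-scope ordering, which is always one of the available readings — island constraints only ever restrict inverse scope.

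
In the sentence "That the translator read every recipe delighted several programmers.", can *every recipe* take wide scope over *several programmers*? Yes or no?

No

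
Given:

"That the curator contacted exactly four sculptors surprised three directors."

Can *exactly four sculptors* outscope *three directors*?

No

The target quantifier *exactly four sculptors* is part of the sentential subject *that the curator contacted exactly four sculptors*.
The subject-island constraint blocks QR out of a clausal subject.
*exactly four sculptors* is confined to the island and cannot take scope over *three directors*.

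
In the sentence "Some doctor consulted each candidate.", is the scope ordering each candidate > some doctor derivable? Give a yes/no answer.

Yes

*each candidate* is the matrix object and *some doctor* the matrix subject; the two are clausemates.
Ordinary QR to a clause-peripheral position gives the wide-scope LF for the lower DP.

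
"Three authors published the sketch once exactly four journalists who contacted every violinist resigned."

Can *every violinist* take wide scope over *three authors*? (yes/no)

No

Structurally, *every violinist* is inside the relative clause *who contacted every violinist*, which is itself inside the adjunct *once exactly four journalists who contacted every violinist resigned*.
Both the relative clause and the enclosing adjunct are scope islands; QR cannot cross either.
So *every violinist* cannot raise high enough to outscope *three authors*; only the surface ordering *three authors* > *every violinist* is available.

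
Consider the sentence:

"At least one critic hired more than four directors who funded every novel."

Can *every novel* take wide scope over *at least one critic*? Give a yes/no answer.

*every novel* occurs within the relative clause *who funded every novel* modifying *more than four directors*.
A relative clause is a scope island — quantifier raising cannot cross its boundary.
*every novel* is confined to the island and cannot take scope over *at least one critic*.

No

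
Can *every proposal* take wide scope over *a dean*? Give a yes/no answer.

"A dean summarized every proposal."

*every proposal* is the matrix object and *a dean* the matrix subject; the two are clausemates.
No island intervenes, so both surface and inverse scope are derivable.

Yes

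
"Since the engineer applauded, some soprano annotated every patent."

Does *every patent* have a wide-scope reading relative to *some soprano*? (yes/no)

Yes

Although there is an adjunct clause, *every patent* is in the main clause, not inside the adjunct.
With no island boundary between them, the object can take inverse scope over the subject via ordinary QR within the clause.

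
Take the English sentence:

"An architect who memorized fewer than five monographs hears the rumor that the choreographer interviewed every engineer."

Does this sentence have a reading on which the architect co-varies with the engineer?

No

That reading corresponds to *every engineer* > *an architect*.
*every engineer* sits inside the complex NP *the rumor that the choreographer interviewed every engineer*.
Noun-complement clauses are scope islands (the Complex NP Constraint): a quantifier inside one cannot scope into the matrix.
There is no licit LF on which *every engineer* c-commands *an architect*.
(Only the surface reading survives: one fixed architect with respect to all the relevant engineers.)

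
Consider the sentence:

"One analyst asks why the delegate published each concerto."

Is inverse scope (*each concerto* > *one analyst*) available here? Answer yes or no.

No

*each concerto* is embedded in the embedded question *why the delegate published each concerto*.
Embedded wh-clauses are opaque for QR, so the quantifier stays inside the question.
So *each concerto* cannot raise to a position above *one analyst*.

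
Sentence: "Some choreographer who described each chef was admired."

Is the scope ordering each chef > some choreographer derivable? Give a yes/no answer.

*each chef* occurs within the relative clause *who described each chef*.
A relative clause is a scope island — quantifier raising cannot cross its boundary.
The inverse ordering *each chef* > *some choreographer* is therefore underivable.
(Only the surface reading survives: one fixed choreographer with respect to all the relevant chefs.)

No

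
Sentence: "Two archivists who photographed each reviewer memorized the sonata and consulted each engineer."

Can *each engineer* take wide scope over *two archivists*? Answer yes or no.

No

Structurally, *each engineer* is inside one conjunct of the coordinate structure (*consulted each engineer*).
QR out of a conjunct would have to apply non-ATB, which the CSC forbids.
So *each engineer* cannot raise to a position above *two archivists*.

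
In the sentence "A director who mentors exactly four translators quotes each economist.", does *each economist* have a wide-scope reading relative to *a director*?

*each economist* is a matrix argument; only *a director* is modified by the relative clause *who mentors exactly four translators*, so the RC island is irrelevant to the target quantifier.
Nothing blocks QR of the lower DP to a position above the higher one, so inverse scope is available.

Yes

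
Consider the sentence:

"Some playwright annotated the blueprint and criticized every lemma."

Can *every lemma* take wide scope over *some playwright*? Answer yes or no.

No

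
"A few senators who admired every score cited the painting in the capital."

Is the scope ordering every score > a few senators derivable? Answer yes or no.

*every score* is embedded in the relative clause *who admired every score*.
Relative clauses are scope islands: a quantifier cannot QR out of a relative clause to take scope in the matrix clause.
So the wide-scope reading for *every score* is blocked.

No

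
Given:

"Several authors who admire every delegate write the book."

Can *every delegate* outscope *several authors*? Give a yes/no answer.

The target quantifier *every delegate* is part of the relative clause *who admire every delegate*.
Quantifiers inside a relative clause are trapped there; the RC boundary blocks QR.
*every delegate* is confined to the island and cannot take scope over *several authors*.

No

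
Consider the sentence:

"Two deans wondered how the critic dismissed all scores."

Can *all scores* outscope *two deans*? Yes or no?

No

Structurally, *all scores* is inside the embedded question *how the critic dismissed all scores*.
An indirect question is a wh-island; the filled [Spec,CP] blocks QR across the CP edge.
The inverse ordering *all scores* > *two deans* is therefore underivable.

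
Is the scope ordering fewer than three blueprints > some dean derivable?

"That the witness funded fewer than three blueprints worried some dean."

No

*fewer than three blueprints* occurs within the sentential subject *that the witness funded fewer than three blueprints*.
The Sentential Subject Constraint rules out raising the quantifier out of the that-clause subject.
The ordering *fewer than three blueprints* > *some dean* is therefore underivable.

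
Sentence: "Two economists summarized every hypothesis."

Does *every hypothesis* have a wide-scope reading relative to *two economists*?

Yes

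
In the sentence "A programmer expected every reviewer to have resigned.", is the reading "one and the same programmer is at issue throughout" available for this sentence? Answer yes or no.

Yes

This is the *a programmer* > *every reviewer* reading.
That is the surface-scope ordering, which is always one of the available readings — island constraints only ever restrict inverse scope.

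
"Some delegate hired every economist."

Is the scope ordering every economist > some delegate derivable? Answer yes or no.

Both DPs are arguments of the same predicate; there is no clause or island boundary between them.
Since no island is crossed, the inverse ordering is licensed alongside surface scope.
So *every economist* > *some delegate* is among the available readings.

Yes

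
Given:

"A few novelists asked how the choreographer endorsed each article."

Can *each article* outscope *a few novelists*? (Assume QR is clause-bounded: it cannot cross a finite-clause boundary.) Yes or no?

The target quantifier *each article* is part of the embedded question *how the choreographer endorsed each article*.
The wh-island constraint blocks QR out of an embedded interrogative.
So *each article* cannot raise high enough to outscope *a few novelists*; only the surface ordering *a few novelists* > *each article* is available.

No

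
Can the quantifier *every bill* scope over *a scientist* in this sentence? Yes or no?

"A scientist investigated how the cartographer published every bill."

The DP *every bill* is contained in the embedded question *how the cartographer published every bill*.
Embedded questions are wh-islands: a quantifier inside an indirect question cannot QR into the matrix clause.
*every bill* is confined to the island and cannot take scope over *a scientist*.
(Only the surface reading survives: one fixed scientist with respect to all the relevant bills.)

No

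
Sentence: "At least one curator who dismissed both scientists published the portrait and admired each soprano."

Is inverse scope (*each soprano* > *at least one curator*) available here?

No

The DP *each soprano* is contained in one conjunct of the coordinate structure (*admired each soprano*).
The Coordinate Structure Constraint blocks movement (including QR) out of a single conjunct.
So the wide-scope reading for *each soprano* is blocked.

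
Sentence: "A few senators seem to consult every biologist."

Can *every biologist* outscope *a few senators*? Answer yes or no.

Yes

The matrix predicate is a raising verb, whose infinitival complement is not a scope island — *every biologist* can QR into the matrix clause.
With no island boundary between them, the object can take inverse scope over the subject via ordinary QR within the clause.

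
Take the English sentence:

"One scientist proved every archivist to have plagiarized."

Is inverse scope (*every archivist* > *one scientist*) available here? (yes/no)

*every archivist* is the subject of an ECM infinitive — the infinitival complement of an ECM verb is not a scope island, so *every archivist* can raise into the matrix clause.
Since no island is crossed, the inverse ordering is licensed alongside surface scope.
Both orderings are possible: *one scientist* > *every archivist* and *every archivist* > *one scientist*.

Yes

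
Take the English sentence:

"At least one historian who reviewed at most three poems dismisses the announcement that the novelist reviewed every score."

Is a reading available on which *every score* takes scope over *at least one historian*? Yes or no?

No

*every score* is embedded in the complex NP *the announcement that the novelist reviewed every score*.
Noun-complement clauses are scope islands (the Complex NP Constraint): a quantifier inside one cannot scope into the matrix.
So *every score* cannot raise to a position above *at least one historian*.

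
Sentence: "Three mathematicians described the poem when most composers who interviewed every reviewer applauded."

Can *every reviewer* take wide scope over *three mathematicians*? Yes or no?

No

Structurally, *every reviewer* is inside the relative clause *who interviewed every reviewer*, which is itself inside the adjunct *when most composers who interviewed every reviewer applauded*.
Nested islands: the RC island is itself inside an adjunct island, so wide scope is doubly excluded.
The inverse ordering *every reviewer* > *three mathematicians* is therefore underivable.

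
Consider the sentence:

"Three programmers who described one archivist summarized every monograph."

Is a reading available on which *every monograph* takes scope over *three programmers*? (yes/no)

Yes

The RC *who described one archivist* is an island, but *every monograph* is not inside it — it is the matrix object, a clausemate of *three programmers*.
Clause-internal QR can adjoin the lower DP above the subject, yielding the inverse reading.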